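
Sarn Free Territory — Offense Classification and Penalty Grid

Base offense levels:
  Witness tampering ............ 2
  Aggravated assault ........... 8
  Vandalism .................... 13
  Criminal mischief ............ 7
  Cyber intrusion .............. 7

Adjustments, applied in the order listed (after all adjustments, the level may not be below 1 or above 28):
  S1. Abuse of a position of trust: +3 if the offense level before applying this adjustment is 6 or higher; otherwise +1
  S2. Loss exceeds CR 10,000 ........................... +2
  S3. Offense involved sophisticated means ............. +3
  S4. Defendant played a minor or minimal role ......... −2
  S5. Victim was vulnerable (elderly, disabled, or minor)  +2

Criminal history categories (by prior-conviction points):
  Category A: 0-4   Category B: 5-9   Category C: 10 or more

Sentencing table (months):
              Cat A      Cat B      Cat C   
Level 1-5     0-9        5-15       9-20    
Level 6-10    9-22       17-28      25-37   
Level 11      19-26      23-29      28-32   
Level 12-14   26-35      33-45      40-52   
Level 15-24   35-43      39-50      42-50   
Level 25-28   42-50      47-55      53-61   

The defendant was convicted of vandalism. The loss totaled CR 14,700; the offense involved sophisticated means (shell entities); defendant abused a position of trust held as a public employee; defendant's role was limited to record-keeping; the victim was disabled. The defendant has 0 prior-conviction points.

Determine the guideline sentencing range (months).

Base offense level for vandalism: 13.
S1 applies (level before this adjustment is 13 ≥ 6, so +3): 13 + 3 = 16.
S2 applies: 16 + 2 = 18.
S3 applies: 18 + 3 = 21.
S4 applies: 21 − 2 = 19.
S5 applies: 19 + 2 = 21.
Final offense level: 21.
Criminal history: 0 prior points → Category A (0-4).
Level 21 falls in the 15-24 band.
Grid: Level 15-24 × Category A = 35-43 months.

35-43 months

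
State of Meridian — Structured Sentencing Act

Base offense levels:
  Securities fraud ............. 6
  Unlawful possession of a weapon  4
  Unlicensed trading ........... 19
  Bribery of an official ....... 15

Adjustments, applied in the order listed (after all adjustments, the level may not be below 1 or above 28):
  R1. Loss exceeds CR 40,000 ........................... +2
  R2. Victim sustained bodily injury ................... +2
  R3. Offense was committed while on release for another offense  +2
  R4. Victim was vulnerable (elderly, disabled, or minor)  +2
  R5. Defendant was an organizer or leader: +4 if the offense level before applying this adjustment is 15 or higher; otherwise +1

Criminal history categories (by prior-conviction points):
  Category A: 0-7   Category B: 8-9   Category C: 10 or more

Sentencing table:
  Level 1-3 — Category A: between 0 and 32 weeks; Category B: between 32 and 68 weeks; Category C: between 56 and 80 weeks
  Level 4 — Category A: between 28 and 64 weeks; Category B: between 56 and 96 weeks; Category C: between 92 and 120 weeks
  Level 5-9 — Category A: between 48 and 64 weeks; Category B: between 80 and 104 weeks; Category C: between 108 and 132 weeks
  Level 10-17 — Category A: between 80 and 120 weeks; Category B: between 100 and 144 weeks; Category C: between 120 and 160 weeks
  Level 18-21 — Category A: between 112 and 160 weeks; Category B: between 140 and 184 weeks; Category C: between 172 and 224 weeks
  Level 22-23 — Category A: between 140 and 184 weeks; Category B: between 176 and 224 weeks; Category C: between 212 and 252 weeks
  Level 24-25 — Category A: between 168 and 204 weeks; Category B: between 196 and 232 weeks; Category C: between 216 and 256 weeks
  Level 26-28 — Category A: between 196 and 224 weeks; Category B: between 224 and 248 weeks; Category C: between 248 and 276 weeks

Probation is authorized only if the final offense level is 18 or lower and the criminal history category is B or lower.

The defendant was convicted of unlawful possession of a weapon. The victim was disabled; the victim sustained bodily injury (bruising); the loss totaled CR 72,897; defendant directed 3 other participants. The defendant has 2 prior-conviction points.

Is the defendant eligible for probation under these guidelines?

Base offense level for unlawful possession of a weapon: 4.
R1 applies: 4 + 2 = 6.
R2 applies: 6 + 2 = 8.
R3 does not apply.
R4 applies: 8 + 2 = 10.
R5 applies (level before this adjustment is 10 < 15, so +1): 10 + 1 = 11.
Final offense level: 11.
Criminal history: 2 prior points → Category A (0-7).
Level 11 falls in the 10-17 band.
Grid: Level 10-17 × Category A = 80-120 weeks.
Probation check: level 11 ≤ 18 and category A ≤ B → eligible.

Yes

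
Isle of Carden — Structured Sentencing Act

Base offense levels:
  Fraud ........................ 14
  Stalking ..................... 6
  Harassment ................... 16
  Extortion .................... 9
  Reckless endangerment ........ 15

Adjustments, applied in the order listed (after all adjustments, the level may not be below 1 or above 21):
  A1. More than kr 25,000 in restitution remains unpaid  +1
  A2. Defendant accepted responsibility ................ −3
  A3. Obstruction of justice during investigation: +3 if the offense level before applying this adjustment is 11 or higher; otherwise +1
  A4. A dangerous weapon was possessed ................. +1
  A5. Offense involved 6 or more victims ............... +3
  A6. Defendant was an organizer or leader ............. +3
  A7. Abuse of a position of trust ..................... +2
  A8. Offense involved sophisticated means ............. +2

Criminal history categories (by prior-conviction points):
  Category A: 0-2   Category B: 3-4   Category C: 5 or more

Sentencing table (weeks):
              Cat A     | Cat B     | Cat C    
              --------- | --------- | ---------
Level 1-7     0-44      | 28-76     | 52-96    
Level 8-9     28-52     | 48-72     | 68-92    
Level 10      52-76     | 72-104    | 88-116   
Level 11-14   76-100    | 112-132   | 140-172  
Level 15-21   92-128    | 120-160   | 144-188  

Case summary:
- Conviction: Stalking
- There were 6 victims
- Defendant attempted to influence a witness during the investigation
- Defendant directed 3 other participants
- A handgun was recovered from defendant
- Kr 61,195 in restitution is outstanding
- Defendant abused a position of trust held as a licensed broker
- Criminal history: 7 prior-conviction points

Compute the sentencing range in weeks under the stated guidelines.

Base offense level for stalking: 6.
A1 applies: 6 + 1 = 7.
A2 does not apply.
A3 applies (level before this adjustment is 7 < 11, so +1): 7 + 1 = 8.
A4 applies: 8 + 1 = 9.
A5 applies: 9 + 3 = 12.
A6 applies: 12 + 3 = 15.
A7 applies: 15 + 2 = 17.
Final offense level: 17.
Criminal history: 7 prior points → Category C (5+).
Level 17 falls in the 15-21 band.
Grid: Level 15-21 × Category C = 144-188 weeks.

144-188 weeks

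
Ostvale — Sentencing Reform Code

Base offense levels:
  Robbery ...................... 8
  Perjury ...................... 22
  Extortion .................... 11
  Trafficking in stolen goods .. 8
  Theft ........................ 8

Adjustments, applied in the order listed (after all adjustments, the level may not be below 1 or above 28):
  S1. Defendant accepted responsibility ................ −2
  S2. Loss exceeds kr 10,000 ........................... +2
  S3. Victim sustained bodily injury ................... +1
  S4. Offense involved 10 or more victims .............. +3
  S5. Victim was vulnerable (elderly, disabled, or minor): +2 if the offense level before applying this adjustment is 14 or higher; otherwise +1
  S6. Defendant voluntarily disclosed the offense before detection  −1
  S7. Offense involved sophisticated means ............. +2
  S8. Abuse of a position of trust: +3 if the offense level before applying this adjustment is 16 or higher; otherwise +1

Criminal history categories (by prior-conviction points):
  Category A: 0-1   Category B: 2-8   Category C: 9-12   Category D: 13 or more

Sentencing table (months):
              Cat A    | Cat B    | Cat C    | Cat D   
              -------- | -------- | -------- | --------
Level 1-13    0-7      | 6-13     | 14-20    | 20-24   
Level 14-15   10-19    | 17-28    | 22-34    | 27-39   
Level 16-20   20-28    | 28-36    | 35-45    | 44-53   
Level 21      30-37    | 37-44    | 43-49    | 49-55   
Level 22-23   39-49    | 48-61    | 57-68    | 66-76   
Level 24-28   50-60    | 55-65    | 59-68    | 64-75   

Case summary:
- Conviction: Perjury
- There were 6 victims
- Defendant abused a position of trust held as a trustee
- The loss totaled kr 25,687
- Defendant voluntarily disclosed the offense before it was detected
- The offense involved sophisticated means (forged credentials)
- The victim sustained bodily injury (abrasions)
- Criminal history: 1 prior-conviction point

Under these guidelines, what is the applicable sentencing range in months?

50-60 months

Base offense level for perjury: 22.
S2 applies: 22 + 2 = 24.
S3 applies: 24 + 1 = 25.
S4 does not apply.
S6 applies: 25 − 1 = 24.
S7 applies: 24 + 2 = 26.
S8 applies (level before this adjustment is 26 ≥ 16, so +3): 26 + 3 = 29.
Level 29 exceeds the maximum of 28; capped at 28.
Final offense level: 28.
Criminal history: 1 prior point → Category A (0-1).
Level 28 falls in the 24-28 band.
Grid: Level 24-28 × Category A = 50-60 months.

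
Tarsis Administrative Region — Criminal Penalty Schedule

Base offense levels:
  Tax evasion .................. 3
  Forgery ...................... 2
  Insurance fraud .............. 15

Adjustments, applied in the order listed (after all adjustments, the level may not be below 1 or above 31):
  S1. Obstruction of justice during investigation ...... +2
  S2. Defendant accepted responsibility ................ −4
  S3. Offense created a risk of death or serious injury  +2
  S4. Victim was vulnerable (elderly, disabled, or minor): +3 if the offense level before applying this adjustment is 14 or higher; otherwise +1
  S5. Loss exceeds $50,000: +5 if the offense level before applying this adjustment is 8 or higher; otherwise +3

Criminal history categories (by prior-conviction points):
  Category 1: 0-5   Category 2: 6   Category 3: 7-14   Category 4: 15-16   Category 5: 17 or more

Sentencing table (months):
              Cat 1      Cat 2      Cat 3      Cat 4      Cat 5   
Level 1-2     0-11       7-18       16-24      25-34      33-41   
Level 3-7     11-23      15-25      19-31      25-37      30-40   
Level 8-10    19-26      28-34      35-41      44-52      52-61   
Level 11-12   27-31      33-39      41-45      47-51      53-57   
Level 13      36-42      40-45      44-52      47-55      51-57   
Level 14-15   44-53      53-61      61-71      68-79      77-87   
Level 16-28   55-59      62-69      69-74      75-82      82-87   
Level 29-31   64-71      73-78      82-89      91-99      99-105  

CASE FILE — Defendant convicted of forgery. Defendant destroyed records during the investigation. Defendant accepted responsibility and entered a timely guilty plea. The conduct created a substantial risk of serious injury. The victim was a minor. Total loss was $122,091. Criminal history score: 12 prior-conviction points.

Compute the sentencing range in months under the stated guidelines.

19-31 months

Base offense level for forgery: 2.
S1 applies: 2 + 2 = 4.
S2 applies: 4 − 4 = 0.
S3 applies: 0 + 2 = 2.
S4 applies (level before this adjustment is 2 < 14, so +1): 2 + 1 = 3.
S5 applies (level before this adjustment is 3 < 8, so +3): 3 + 3 = 6.
Final offense level: 6.
Criminal history: 12 prior points → Category 3 (7-14).
Level 6 falls in the 3-7 band.
Grid: Level 3-7 × Category 3 = 19-31 months.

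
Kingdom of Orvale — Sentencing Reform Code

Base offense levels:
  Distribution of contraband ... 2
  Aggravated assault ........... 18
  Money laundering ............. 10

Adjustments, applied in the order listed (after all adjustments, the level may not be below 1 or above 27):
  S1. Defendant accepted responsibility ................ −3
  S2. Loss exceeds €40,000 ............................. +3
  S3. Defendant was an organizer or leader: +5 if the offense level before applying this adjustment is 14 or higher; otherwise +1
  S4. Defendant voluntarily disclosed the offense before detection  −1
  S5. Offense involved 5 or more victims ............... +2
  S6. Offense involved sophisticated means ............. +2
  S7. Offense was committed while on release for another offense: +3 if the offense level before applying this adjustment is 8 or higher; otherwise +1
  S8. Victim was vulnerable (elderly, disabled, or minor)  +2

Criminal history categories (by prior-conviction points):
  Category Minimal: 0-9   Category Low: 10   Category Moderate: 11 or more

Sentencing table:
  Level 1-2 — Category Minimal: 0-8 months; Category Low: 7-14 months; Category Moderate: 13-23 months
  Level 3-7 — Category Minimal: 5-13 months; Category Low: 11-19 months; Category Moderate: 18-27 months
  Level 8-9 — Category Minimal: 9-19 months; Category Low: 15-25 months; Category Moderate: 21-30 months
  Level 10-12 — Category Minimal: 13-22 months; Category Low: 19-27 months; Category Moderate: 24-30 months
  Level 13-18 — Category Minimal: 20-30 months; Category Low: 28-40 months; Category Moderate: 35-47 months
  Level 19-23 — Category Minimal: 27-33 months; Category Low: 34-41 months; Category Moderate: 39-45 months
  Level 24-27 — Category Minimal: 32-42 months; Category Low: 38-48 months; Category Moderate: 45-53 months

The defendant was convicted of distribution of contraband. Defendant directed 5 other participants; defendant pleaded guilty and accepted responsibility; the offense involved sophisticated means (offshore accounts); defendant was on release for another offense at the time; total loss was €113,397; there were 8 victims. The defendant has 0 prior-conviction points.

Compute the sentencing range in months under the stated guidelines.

9-19 months

Base offense level for distribution of contraband: 2.
S1 applies: 2 − 3 = -1.
S2 applies: -1 + 3 = 2.
S3 applies (level before this adjustment is 2 < 14, so +1): 2 + 1 = 3.
S5 applies: 3 + 2 = 5.
S6 applies: 5 + 2 = 7.
S7 applies (level before this adjustment is 7 < 8, so +1): 7 + 1 = 8.
S8 does not apply.
Final offense level: 8.
Criminal history: 0 prior points → Category Minimal (0-9).
Level 8 falls in the 8-9 band.
Grid: Level 8-9 × Category Minimal = 9-19 months.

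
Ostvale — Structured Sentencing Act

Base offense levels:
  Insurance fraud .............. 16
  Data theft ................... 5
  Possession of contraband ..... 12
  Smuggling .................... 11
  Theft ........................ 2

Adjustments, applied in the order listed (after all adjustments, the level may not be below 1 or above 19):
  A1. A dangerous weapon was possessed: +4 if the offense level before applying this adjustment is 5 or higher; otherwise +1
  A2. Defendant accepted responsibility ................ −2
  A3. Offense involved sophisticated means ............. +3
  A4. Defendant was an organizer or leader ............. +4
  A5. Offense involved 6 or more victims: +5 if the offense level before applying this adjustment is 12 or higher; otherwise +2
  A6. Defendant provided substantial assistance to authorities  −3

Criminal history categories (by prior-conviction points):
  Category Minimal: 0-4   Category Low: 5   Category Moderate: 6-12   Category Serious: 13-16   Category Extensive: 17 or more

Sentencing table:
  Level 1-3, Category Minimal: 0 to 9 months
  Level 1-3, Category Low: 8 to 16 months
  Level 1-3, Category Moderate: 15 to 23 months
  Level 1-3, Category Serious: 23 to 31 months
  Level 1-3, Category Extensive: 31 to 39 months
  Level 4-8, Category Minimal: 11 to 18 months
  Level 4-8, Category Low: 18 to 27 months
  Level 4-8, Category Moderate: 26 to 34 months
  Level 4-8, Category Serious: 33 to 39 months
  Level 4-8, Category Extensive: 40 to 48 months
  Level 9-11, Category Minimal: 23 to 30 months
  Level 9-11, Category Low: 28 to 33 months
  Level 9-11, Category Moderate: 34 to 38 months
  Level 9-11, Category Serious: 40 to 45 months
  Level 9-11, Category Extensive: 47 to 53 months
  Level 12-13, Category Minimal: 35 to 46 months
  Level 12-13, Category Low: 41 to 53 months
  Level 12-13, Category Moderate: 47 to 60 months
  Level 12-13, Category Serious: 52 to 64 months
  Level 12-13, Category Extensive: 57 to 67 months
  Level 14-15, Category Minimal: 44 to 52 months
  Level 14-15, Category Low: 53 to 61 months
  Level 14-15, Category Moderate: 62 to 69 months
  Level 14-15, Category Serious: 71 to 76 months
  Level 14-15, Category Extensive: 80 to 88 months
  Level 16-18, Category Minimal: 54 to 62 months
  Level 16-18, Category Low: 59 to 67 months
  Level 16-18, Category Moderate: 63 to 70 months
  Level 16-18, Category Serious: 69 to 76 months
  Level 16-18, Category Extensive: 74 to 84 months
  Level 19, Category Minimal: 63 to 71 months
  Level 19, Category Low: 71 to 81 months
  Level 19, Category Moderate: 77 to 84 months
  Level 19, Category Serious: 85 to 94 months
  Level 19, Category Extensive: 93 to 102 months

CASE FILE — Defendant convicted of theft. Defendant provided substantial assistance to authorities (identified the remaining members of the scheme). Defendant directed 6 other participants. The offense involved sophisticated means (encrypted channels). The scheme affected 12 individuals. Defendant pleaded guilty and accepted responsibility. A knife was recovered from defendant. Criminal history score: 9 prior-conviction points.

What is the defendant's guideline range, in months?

Base offense level for theft: 2.
A1 applies (level before this adjustment is 2 < 5, so +1): 2 + 1 = 3.
A2 applies: 3 − 2 = 1.
A3 applies: 1 + 3 = 4.
A4 applies: 4 + 4 = 8.
A5 applies (level before this adjustment is 8 < 12, so +2): 8 + 2 = 10.
A6 applies: 10 − 3 = 7.
Final offense level: 7.
Criminal history: 9 prior points → Category Moderate (6-12).
Level 7 falls in the 4-8 band.
Grid: Level 4-8 × Category Moderate = 26-34 months.

26-34 months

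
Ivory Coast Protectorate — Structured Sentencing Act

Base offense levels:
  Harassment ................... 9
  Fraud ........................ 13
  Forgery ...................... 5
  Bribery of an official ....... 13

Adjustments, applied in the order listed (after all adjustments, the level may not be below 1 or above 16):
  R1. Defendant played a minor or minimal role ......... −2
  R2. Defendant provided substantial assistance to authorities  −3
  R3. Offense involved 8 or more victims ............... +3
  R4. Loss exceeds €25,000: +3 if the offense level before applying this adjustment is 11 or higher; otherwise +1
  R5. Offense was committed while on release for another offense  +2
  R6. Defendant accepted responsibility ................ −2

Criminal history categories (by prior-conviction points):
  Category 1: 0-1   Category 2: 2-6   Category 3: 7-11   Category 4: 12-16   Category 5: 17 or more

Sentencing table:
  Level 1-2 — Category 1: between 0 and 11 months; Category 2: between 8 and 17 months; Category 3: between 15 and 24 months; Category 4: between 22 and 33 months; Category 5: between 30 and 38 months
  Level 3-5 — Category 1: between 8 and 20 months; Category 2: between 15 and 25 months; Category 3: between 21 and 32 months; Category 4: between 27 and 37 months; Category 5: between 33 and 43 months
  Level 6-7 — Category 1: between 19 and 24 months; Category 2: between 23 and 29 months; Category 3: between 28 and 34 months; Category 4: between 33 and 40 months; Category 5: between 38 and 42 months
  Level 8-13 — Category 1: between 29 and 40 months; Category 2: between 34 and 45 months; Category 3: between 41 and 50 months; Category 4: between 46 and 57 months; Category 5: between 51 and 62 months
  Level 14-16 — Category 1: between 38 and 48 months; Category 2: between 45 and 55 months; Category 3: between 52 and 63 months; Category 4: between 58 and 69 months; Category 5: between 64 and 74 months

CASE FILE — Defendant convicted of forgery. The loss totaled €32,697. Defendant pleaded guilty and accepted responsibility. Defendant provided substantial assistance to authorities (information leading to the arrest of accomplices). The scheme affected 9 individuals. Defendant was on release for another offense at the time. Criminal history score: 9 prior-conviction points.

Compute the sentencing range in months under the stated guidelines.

Base offense level for forgery: 5.
R1 does not apply.
R2 applies: 5 − 3 = 2.
R3 applies: 2 + 3 = 5.
R4 applies (level before this adjustment is 5 < 11, so +1): 5 + 1 = 6.
R5 applies: 6 + 2 = 8.
R6 applies: 8 − 2 = 6.
Final offense level: 6.
Criminal history: 9 prior points → Category 3 (7-11).
Level 6 falls in the 6-7 band.
Grid: Level 6-7 × Category 3 = 28-34 months.

28-34 months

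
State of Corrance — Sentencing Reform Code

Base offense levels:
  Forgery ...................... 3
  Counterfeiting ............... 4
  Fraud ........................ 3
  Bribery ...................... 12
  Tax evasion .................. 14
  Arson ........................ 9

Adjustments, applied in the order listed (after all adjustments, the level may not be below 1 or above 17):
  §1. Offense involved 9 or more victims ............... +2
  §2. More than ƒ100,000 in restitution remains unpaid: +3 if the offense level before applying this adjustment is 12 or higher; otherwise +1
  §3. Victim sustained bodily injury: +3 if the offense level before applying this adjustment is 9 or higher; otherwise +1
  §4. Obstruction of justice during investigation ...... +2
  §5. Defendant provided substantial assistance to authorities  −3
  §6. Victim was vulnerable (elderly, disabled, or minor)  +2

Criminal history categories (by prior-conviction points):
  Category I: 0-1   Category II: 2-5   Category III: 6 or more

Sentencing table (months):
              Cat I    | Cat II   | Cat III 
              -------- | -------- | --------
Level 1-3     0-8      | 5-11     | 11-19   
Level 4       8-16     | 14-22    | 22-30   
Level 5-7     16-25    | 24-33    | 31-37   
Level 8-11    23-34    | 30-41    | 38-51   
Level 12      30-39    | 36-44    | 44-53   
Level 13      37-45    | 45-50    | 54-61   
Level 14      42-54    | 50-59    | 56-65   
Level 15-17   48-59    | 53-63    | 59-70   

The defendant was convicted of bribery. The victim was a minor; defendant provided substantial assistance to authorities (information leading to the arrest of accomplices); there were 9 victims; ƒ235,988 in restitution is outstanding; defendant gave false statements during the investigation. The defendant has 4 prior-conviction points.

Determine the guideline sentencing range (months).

53-63 months

Base offense level for bribery: 12.
§1 applies: 12 + 2 = 14.
§2 applies (level before this adjustment is 14 ≥ 12, so +3): 14 + 3 = 17.
§3 does not apply.
§4 applies: 17 + 2 = 19.
§5 applies: 19 − 3 = 16.
§6 applies: 16 + 2 = 18.
Level 18 exceeds the maximum of 17; capped at 17.
Final offense level: 17.
Criminal history: 4 prior points → Category II (2-5).
Level 17 falls in the 15-17 band.
Grid: Level 15-17 × Category II = 53-63 months.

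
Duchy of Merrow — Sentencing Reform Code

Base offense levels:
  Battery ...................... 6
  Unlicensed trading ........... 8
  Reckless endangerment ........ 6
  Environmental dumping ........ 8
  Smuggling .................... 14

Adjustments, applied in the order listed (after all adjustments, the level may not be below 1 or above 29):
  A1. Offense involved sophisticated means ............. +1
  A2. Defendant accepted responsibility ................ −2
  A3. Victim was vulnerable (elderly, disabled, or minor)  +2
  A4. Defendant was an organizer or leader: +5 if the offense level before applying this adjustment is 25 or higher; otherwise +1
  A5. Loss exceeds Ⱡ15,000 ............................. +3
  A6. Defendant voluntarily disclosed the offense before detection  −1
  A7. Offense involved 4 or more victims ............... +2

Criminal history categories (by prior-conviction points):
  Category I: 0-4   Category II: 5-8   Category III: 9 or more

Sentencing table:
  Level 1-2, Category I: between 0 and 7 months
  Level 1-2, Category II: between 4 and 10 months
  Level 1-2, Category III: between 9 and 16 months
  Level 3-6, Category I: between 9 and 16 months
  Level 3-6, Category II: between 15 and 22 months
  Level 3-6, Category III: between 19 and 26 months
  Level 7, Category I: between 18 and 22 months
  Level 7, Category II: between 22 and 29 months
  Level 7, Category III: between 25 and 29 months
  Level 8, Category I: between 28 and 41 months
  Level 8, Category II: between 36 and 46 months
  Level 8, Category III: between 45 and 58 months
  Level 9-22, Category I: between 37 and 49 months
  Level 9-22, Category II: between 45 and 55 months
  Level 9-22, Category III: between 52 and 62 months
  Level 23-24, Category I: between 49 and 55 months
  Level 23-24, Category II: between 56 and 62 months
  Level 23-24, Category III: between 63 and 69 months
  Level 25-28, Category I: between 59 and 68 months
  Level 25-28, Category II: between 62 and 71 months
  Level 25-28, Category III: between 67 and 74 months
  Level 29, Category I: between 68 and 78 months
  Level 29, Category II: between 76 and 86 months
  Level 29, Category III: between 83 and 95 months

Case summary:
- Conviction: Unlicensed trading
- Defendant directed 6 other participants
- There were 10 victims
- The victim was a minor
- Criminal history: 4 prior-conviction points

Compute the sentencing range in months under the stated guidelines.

37-49 months

Base offense level for unlicensed trading: 8.
A1 does not apply.
A3 applies: 8 + 2 = 10.
A4 applies (level before this adjustment is 10 < 25, so +1): 10 + 1 = 11.
A6 does not apply.
A7 applies: 11 + 2 = 13.
Final offense level: 13.
Criminal history: 4 prior points → Category I (0-4).
Level 13 falls in the 9-22 band.
Grid: Level 9-22 × Category I = 37-49 months.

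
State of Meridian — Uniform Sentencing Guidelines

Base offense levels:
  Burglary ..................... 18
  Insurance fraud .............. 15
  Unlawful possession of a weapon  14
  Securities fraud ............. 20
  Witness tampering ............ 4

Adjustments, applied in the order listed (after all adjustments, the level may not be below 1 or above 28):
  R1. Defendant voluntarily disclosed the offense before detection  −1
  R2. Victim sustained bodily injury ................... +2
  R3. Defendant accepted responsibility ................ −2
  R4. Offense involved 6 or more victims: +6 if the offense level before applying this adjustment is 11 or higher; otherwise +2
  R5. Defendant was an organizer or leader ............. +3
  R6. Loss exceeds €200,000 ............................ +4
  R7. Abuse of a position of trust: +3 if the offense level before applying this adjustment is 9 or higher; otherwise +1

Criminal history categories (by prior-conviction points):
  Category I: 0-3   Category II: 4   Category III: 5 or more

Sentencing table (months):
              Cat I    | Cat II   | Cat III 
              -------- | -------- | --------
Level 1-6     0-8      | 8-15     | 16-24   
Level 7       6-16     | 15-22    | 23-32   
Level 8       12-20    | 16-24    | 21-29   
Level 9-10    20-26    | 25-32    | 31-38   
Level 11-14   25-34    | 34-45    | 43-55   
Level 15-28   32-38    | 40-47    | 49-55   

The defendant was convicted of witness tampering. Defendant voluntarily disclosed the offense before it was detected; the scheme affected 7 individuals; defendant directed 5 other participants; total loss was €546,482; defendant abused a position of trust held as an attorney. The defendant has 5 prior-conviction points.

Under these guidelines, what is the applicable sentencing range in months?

Base offense level for witness tampering: 4.
R1 applies: 4 − 1 = 3.
R3 does not apply.
R4 applies (level before this adjustment is 3 < 11, so +2): 3 + 2 = 5.
R5 applies: 5 + 3 = 8.
R6 applies: 8 + 4 = 12.
R7 applies (level before this adjustment is 12 ≥ 9, so +3): 12 + 3 = 15.
Final offense level: 15.
Criminal history: 5 prior points → Category III (5+).
Level 15 falls in the 15-28 band.
Grid: Level 15-28 × Category III = 49-55 months.

49-55 months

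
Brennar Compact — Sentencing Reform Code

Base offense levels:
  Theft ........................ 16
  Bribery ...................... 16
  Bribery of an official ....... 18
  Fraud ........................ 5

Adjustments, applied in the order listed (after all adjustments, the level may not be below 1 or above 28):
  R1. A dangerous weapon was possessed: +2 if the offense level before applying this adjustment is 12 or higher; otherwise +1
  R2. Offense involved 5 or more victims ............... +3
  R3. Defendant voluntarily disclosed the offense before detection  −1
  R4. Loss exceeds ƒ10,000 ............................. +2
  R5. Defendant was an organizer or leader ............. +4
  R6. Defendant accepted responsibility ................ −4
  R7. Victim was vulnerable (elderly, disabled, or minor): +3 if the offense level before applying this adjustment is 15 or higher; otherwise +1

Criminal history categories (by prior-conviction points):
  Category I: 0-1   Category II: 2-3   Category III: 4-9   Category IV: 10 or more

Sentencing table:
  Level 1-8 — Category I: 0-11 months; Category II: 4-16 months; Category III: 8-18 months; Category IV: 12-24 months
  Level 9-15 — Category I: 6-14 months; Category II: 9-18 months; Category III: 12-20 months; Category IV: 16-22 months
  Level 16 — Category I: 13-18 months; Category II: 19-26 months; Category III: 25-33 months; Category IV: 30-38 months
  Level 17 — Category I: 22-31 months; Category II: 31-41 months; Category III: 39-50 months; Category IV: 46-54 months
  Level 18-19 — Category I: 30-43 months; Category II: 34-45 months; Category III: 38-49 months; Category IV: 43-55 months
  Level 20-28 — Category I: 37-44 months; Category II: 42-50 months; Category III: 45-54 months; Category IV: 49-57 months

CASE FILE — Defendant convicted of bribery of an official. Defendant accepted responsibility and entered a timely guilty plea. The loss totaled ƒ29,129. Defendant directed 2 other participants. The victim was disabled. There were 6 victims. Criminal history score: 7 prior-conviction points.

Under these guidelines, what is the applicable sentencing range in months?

Base offense level for bribery of an official: 18.
R2 applies: 18 + 3 = 21.
R4 applies: 21 + 2 = 23.
R5 applies: 23 + 4 = 27.
R6 applies: 27 − 4 = 23.
R7 applies (level before this adjustment is 23 ≥ 15, so +3): 23 + 3 = 26.
Final offense level: 26.
Criminal history: 7 prior points → Category III (4-9).
Level 26 falls in the 20-28 band.
Grid: Level 20-28 × Category III = 45-54 months.

45-54 months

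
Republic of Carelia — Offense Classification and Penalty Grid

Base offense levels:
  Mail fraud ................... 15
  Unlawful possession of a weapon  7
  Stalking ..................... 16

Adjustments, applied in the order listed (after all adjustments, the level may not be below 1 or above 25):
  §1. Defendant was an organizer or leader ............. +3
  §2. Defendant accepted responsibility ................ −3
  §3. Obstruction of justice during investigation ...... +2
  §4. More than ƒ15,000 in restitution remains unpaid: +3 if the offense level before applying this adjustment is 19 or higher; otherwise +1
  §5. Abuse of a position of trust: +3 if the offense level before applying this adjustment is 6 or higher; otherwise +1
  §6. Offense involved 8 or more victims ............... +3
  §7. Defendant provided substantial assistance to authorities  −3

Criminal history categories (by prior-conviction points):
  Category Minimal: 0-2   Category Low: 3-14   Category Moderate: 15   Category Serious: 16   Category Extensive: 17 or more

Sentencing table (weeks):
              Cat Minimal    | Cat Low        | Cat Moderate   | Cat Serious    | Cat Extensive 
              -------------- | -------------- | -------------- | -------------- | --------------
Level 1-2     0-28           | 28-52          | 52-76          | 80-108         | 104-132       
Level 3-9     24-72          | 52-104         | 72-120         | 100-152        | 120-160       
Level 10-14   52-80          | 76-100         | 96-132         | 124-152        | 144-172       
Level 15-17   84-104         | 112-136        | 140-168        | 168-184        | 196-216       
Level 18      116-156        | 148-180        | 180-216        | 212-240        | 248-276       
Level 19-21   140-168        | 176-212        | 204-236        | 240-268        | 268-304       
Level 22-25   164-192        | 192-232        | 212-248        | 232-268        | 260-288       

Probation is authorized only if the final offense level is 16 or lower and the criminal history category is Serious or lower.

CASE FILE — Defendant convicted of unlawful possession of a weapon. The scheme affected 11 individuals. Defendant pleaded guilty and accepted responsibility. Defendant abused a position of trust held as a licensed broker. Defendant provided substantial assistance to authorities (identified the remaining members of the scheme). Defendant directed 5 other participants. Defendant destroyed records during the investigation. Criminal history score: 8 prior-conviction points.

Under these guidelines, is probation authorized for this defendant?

Yes

Base offense level for unlawful possession of a weapon: 7.
§1 applies: 7 + 3 = 10.
§2 applies: 10 − 3 = 7.
§3 applies: 7 + 2 = 9.
§4 does not apply.
§5 applies (level before this adjustment is 9 ≥ 6, so +3): 9 + 3 = 12.
§6 applies: 12 + 3 = 15.
§7 applies: 15 − 3 = 12.
Final offense level: 12.
Criminal history: 8 prior points → Category Low (3-14).
Level 12 falls in the 10-14 band.
Grid: Level 10-14 × Category Low = 76-100 weeks.
Probation check: level 12 ≤ 16 and category Low ≤ Serious → eligible.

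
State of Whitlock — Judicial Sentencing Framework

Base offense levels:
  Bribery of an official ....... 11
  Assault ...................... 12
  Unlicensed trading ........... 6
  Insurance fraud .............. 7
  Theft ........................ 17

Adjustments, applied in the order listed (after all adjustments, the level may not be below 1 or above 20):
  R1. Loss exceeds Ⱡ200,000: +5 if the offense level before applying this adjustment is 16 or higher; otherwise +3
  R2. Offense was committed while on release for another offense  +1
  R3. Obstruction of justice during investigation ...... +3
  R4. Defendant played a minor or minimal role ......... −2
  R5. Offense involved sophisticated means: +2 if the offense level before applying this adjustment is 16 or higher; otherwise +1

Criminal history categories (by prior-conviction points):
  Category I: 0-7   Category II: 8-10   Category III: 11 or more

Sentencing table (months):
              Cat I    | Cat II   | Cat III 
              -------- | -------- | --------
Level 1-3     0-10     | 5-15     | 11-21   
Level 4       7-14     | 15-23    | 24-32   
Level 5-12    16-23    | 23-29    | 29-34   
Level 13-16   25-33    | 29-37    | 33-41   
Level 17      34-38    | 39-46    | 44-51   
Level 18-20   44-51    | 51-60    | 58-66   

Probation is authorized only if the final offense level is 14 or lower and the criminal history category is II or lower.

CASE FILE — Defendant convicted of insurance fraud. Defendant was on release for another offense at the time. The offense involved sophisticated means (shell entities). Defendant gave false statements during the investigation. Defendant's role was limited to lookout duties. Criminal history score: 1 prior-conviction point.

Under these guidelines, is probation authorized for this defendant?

Base offense level for insurance fraud: 7.
R1 does not apply.
R2 applies: 7 + 1 = 8.
R3 applies: 8 + 3 = 11.
R4 applies: 11 − 2 = 9.
R5 applies (level before this adjustment is 9 < 16, so +1): 9 + 1 = 10.
Final offense level: 10.
Criminal history: 1 prior point → Category I (0-7).
Level 10 falls in the 5-12 band.
Grid: Level 5-12 × Category I = 16-23 months.
Probation check: level 10 ≤ 14 and category I ≤ II → eligible.

Yes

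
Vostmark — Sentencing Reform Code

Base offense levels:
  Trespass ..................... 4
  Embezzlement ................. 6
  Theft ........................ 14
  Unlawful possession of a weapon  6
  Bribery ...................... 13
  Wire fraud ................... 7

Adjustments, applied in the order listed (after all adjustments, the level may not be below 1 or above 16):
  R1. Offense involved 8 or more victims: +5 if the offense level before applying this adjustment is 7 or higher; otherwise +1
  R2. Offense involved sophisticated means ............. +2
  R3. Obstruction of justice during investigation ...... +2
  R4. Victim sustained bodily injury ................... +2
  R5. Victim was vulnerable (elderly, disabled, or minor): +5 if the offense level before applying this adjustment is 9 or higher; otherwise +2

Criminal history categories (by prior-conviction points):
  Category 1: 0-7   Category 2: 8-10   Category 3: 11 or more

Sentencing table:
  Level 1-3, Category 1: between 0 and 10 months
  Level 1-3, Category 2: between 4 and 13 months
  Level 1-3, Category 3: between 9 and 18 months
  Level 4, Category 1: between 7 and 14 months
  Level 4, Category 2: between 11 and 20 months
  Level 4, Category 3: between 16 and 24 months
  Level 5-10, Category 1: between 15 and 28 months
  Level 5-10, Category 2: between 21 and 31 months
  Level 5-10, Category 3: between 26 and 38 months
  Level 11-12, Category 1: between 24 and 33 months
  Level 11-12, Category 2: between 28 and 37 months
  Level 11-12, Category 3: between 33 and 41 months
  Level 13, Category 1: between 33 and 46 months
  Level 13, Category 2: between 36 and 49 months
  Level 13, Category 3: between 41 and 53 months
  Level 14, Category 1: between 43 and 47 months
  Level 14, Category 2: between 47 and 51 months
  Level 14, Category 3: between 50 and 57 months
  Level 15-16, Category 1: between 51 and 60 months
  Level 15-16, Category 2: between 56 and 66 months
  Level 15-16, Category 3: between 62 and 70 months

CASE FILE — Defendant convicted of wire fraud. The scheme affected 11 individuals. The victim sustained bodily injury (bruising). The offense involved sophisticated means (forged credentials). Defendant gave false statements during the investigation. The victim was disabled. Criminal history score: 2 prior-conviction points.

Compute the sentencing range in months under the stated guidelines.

51-60 months

Base offense level for wire fraud: 7.
R1 applies (level before this adjustment is 7 ≥ 7, so +5): 7 + 5 = 12.
R2 applies: 12 + 2 = 14.
R3 applies: 14 + 2 = 16.
R4 applies: 16 + 2 = 18.
R5 applies (level before this adjustment is 18 ≥ 9, so +5): 18 + 5 = 23.
Level 23 exceeds the maximum of 16; capped at 16.
Final offense level: 16.
Criminal history: 2 prior points → Category 1 (0-7).
Level 16 falls in the 15-16 band.
Grid: Level 15-16 × Category 1 = 51-60 months.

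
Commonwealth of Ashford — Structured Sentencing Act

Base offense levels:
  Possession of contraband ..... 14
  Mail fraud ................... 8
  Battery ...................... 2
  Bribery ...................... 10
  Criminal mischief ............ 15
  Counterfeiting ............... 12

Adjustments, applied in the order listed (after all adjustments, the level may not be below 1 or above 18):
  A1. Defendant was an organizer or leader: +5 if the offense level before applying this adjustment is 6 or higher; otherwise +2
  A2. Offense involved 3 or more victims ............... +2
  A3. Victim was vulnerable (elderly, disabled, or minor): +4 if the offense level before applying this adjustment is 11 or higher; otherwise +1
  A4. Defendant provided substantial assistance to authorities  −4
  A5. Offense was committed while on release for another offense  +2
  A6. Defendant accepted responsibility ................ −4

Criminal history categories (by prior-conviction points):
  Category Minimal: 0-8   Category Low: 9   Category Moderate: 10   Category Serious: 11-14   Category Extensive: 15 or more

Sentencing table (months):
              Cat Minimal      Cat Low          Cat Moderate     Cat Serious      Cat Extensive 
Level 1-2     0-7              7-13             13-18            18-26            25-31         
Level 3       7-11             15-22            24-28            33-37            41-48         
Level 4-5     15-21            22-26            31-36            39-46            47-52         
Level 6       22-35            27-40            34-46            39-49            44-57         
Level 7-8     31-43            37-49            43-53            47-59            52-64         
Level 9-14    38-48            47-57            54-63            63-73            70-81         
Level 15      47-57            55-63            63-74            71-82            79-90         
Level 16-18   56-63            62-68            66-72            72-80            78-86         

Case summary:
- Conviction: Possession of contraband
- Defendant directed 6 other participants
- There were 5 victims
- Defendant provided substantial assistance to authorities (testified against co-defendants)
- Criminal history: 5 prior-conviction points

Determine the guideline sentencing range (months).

56-63 months

Base offense level for possession of contraband: 14.
A1 applies (level before this adjustment is 14 ≥ 6, so +5): 14 + 5 = 19.
A2 applies: 19 + 2 = 21.
A3 does not apply.
A4 applies: 21 − 4 = 17.
Final offense level: 17.
Criminal history: 5 prior points → Category Minimal (0-8).
Level 17 falls in the 16-18 band.
Grid: Level 16-18 × Category Minimal = 56-63 months.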